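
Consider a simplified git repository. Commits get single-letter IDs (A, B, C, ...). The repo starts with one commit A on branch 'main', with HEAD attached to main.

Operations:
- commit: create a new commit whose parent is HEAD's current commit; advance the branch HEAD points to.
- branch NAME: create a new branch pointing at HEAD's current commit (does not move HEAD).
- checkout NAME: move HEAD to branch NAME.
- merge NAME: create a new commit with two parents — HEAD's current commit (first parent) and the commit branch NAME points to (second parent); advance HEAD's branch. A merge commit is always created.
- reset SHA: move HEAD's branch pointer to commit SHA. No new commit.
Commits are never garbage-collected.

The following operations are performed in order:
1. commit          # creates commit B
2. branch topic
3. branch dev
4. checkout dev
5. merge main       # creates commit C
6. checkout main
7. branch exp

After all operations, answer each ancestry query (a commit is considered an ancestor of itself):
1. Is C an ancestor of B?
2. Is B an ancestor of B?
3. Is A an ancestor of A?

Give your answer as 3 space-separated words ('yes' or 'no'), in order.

After op 1 (commit): HEAD=main@B [main=B]
After op 2 (branch): HEAD=main@B [main=B topic=B]
After op 3 (branch): HEAD=main@B [dev=B main=B topic=B]
After op 4 (checkout): HEAD=dev@B [dev=B main=B topic=B]
After op 5 (merge): HEAD=dev@C [dev=C main=B topic=B]
After op 6 (checkout): HEAD=main@B [dev=C main=B topic=B]
After op 7 (branch): HEAD=main@B [dev=C exp=B main=B topic=B]
ancestors(B) = {A,B}; C in? no
ancestors(B) = {A,B}; B in? yes
ancestors(A) = {A}; A in? yes

Answer: no yes yes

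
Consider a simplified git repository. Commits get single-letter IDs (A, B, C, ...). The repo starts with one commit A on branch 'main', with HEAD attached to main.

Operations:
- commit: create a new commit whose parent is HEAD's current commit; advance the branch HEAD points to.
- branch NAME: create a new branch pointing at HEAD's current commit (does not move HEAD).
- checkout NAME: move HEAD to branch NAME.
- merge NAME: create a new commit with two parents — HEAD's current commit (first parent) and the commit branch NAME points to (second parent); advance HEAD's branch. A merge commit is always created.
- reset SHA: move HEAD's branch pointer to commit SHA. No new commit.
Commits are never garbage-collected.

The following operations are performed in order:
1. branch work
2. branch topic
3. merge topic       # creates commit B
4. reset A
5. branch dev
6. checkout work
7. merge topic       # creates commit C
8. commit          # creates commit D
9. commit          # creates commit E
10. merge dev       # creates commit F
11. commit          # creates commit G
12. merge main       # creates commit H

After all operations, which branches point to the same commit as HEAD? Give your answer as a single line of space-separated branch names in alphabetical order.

After op 1 (branch): HEAD=main@A [main=A work=A]
After op 2 (branch): HEAD=main@A [main=A topic=A work=A]
After op 3 (merge): HEAD=main@B [main=B topic=A work=A]
After op 4 (reset): HEAD=main@A [main=A topic=A work=A]
After op 5 (branch): HEAD=main@A [dev=A main=A topic=A work=A]
After op 6 (checkout): HEAD=work@A [dev=A main=A topic=A work=A]
After op 7 (merge): HEAD=work@C [dev=A main=A topic=A work=C]
After op 8 (commit): HEAD=work@D [dev=A main=A topic=A work=D]
After op 9 (commit): HEAD=work@E [dev=A main=A topic=A work=E]
After op 10 (merge): HEAD=work@F [dev=A main=A topic=A work=F]
After op 11 (commit): HEAD=work@G [dev=A main=A topic=A work=G]
After op 12 (merge): HEAD=work@H [dev=A main=A topic=A work=H]

Answer: work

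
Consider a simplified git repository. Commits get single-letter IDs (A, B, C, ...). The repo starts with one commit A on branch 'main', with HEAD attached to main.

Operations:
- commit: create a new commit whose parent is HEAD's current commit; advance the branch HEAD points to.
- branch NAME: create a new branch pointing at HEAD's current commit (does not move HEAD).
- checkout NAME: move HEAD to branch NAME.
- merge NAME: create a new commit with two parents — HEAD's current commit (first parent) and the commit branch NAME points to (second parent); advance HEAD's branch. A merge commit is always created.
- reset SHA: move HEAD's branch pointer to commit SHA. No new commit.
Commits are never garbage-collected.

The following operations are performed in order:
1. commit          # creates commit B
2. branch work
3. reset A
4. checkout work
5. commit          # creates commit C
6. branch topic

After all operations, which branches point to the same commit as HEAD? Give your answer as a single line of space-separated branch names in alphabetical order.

After op 1 (commit): HEAD=main@B [main=B]
After op 2 (branch): HEAD=main@B [main=B work=B]
After op 3 (reset): HEAD=main@A [main=A work=B]
After op 4 (checkout): HEAD=work@B [main=A work=B]
After op 5 (commit): HEAD=work@C [main=A work=C]
After op 6 (branch): HEAD=work@C [main=A topic=C work=C]

Answer: topic work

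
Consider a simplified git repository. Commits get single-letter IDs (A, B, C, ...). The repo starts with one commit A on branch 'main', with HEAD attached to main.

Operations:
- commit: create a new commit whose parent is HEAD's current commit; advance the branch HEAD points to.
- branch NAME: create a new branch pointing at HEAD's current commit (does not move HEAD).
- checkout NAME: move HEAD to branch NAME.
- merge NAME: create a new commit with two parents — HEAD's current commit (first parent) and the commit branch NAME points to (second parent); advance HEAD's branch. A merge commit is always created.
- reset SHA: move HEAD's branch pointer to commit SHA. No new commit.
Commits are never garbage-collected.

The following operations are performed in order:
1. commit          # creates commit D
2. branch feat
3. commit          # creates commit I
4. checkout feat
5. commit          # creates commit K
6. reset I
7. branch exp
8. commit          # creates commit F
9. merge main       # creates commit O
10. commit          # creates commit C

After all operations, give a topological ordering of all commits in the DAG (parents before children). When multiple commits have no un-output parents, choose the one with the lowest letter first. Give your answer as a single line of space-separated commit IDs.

Answer: A D I F K O C

Derivation:
After op 1 (commit): HEAD=main@D [main=D]
After op 2 (branch): HEAD=main@D [feat=D main=D]
After op 3 (commit): HEAD=main@I [feat=D main=I]
After op 4 (checkout): HEAD=feat@D [feat=D main=I]
After op 5 (commit): HEAD=feat@K [feat=K main=I]
After op 6 (reset): HEAD=feat@I [feat=I main=I]
After op 7 (branch): HEAD=feat@I [exp=I feat=I main=I]
After op 8 (commit): HEAD=feat@F [exp=I feat=F main=I]
After op 9 (merge): HEAD=feat@O [exp=I feat=O main=I]
After op 10 (commit): HEAD=feat@C [exp=I feat=C main=I]
commit A: parents=[]
commit C: parents=['O']
commit D: parents=['A']
commit F: parents=['I']
commit I: parents=['D']
commit K: parents=['D']
commit O: parents=['F', 'I']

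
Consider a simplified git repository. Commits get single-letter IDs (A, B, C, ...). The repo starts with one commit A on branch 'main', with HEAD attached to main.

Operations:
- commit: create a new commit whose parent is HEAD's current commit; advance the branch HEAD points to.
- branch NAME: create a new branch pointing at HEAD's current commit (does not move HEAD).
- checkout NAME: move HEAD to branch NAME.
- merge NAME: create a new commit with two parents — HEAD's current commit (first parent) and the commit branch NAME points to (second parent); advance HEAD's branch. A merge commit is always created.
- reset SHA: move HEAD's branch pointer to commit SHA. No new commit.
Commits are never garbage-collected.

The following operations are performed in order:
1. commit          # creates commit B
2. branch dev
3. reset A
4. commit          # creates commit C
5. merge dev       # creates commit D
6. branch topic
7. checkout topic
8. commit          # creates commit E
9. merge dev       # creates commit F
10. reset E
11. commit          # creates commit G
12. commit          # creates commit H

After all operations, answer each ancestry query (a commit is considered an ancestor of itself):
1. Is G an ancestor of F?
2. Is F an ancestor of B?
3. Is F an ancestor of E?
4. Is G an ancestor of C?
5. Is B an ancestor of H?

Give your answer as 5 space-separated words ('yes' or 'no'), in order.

After op 1 (commit): HEAD=main@B [main=B]
After op 2 (branch): HEAD=main@B [dev=B main=B]
After op 3 (reset): HEAD=main@A [dev=B main=A]
After op 4 (commit): HEAD=main@C [dev=B main=C]
After op 5 (merge): HEAD=main@D [dev=B main=D]
After op 6 (branch): HEAD=main@D [dev=B main=D topic=D]
After op 7 (checkout): HEAD=topic@D [dev=B main=D topic=D]
After op 8 (commit): HEAD=topic@E [dev=B main=D topic=E]
After op 9 (merge): HEAD=topic@F [dev=B main=D topic=F]
After op 10 (reset): HEAD=topic@E [dev=B main=D topic=E]
After op 11 (commit): HEAD=topic@G [dev=B main=D topic=G]
After op 12 (commit): HEAD=topic@H [dev=B main=D topic=H]
ancestors(F) = {A,B,C,D,E,F}; G in? no
ancestors(B) = {A,B}; F in? no
ancestors(E) = {A,B,C,D,E}; F in? no
ancestors(C) = {A,C}; G in? no
ancestors(H) = {A,B,C,D,E,G,H}; B in? yes

Answer: no no no no yes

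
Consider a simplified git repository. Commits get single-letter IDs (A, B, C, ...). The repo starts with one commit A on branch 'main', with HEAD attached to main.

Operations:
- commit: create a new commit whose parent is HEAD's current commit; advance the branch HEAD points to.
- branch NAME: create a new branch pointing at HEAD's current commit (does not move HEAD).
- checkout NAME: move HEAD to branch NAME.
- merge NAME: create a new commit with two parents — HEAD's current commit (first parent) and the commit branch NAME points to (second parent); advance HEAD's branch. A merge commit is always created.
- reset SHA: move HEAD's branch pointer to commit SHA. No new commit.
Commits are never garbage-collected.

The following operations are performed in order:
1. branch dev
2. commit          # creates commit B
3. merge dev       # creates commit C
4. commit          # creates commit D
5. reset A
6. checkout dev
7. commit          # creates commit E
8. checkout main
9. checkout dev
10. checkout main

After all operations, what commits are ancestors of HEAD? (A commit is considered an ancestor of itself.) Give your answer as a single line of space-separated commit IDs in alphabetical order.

Answer: A

Derivation:
After op 1 (branch): HEAD=main@A [dev=A main=A]
After op 2 (commit): HEAD=main@B [dev=A main=B]
After op 3 (merge): HEAD=main@C [dev=A main=C]
After op 4 (commit): HEAD=main@D [dev=A main=D]
After op 5 (reset): HEAD=main@A [dev=A main=A]
After op 6 (checkout): HEAD=dev@A [dev=A main=A]
After op 7 (commit): HEAD=dev@E [dev=E main=A]
After op 8 (checkout): HEAD=main@A [dev=E main=A]
After op 9 (checkout): HEAD=dev@E [dev=E main=A]
After op 10 (checkout): HEAD=main@A [dev=E main=A]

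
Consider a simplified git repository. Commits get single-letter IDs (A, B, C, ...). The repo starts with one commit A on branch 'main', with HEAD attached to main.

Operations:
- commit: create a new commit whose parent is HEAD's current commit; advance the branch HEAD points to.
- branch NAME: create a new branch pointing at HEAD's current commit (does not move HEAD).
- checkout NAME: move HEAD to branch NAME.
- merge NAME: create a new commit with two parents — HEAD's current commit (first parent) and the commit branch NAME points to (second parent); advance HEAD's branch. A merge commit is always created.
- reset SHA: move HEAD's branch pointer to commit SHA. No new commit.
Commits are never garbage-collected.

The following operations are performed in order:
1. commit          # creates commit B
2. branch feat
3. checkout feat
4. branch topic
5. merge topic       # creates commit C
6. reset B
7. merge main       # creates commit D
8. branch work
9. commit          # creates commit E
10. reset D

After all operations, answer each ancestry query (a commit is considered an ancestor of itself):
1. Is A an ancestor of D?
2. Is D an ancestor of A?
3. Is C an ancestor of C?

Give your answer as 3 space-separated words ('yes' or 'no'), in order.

After op 1 (commit): HEAD=main@B [main=B]
After op 2 (branch): HEAD=main@B [feat=B main=B]
After op 3 (checkout): HEAD=feat@B [feat=B main=B]
After op 4 (branch): HEAD=feat@B [feat=B main=B topic=B]
After op 5 (merge): HEAD=feat@C [feat=C main=B topic=B]
After op 6 (reset): HEAD=feat@B [feat=B main=B topic=B]
After op 7 (merge): HEAD=feat@D [feat=D main=B topic=B]
After op 8 (branch): HEAD=feat@D [feat=D main=B topic=B work=D]
After op 9 (commit): HEAD=feat@E [feat=E main=B topic=B work=D]
After op 10 (reset): HEAD=feat@D [feat=D main=B topic=B work=D]
ancestors(D) = {A,B,D}; A in? yes
ancestors(A) = {A}; D in? no
ancestors(C) = {A,B,C}; C in? yes

Answer: yes no yes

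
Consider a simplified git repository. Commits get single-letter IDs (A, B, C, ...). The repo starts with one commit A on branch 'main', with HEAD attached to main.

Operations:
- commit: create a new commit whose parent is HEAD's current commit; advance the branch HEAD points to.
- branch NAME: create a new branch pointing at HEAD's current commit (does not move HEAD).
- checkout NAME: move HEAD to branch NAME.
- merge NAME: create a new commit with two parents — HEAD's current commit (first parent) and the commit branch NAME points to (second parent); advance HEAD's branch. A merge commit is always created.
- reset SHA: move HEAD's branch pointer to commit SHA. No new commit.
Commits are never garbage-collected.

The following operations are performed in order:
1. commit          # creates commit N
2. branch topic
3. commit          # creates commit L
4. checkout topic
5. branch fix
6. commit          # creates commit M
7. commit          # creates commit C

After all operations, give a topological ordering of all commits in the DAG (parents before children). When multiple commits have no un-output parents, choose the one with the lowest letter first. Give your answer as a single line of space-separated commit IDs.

Answer: A N L M C

Derivation:
After op 1 (commit): HEAD=main@N [main=N]
After op 2 (branch): HEAD=main@N [main=N topic=N]
After op 3 (commit): HEAD=main@L [main=L topic=N]
After op 4 (checkout): HEAD=topic@N [main=L topic=N]
After op 5 (branch): HEAD=topic@N [fix=N main=L topic=N]
After op 6 (commit): HEAD=topic@M [fix=N main=L topic=M]
After op 7 (commit): HEAD=topic@C [fix=N main=L topic=C]
commit A: parents=[]
commit C: parents=['M']
commit L: parents=['N']
commit M: parents=['N']
commit N: parents=['A']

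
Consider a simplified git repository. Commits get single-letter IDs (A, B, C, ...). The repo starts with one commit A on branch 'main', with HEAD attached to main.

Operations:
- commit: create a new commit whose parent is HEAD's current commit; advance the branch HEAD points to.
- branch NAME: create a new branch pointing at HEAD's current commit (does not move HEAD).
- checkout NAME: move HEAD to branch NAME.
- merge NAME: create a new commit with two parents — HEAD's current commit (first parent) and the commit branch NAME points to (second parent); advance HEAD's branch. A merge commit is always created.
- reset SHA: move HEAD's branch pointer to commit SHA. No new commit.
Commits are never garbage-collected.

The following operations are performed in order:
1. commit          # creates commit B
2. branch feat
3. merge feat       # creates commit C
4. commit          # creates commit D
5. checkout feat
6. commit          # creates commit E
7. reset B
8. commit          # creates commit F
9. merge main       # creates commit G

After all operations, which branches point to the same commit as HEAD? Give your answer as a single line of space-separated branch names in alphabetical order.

After op 1 (commit): HEAD=main@B [main=B]
After op 2 (branch): HEAD=main@B [feat=B main=B]
After op 3 (merge): HEAD=main@C [feat=B main=C]
After op 4 (commit): HEAD=main@D [feat=B main=D]
After op 5 (checkout): HEAD=feat@B [feat=B main=D]
After op 6 (commit): HEAD=feat@E [feat=E main=D]
After op 7 (reset): HEAD=feat@B [feat=B main=D]
After op 8 (commit): HEAD=feat@F [feat=F main=D]
After op 9 (merge): HEAD=feat@G [feat=G main=D]

Answer: feat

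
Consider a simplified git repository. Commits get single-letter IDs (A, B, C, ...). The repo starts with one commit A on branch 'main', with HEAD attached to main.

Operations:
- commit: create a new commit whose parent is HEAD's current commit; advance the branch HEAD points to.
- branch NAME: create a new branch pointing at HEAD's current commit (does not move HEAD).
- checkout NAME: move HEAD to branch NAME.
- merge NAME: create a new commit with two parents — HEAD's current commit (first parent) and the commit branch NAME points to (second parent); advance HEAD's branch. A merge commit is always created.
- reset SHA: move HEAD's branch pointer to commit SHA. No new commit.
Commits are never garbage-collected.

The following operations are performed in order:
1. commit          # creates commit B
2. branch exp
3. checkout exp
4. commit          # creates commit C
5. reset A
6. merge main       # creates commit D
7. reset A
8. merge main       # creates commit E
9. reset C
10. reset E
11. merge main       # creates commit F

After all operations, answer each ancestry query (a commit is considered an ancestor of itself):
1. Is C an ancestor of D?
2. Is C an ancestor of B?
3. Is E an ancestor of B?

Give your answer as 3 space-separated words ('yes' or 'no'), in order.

Answer: no no no

Derivation:
After op 1 (commit): HEAD=main@B [main=B]
After op 2 (branch): HEAD=main@B [exp=B main=B]
After op 3 (checkout): HEAD=exp@B [exp=B main=B]
After op 4 (commit): HEAD=exp@C [exp=C main=B]
After op 5 (reset): HEAD=exp@A [exp=A main=B]
After op 6 (merge): HEAD=exp@D [exp=D main=B]
After op 7 (reset): HEAD=exp@A [exp=A main=B]
After op 8 (merge): HEAD=exp@E [exp=E main=B]
After op 9 (reset): HEAD=exp@C [exp=C main=B]
After op 10 (reset): HEAD=exp@E [exp=E main=B]
After op 11 (merge): HEAD=exp@F [exp=F main=B]
ancestors(D) = {A,B,D}; C in? no
ancestors(B) = {A,B}; C in? no
ancestors(B) = {A,B}; E in? no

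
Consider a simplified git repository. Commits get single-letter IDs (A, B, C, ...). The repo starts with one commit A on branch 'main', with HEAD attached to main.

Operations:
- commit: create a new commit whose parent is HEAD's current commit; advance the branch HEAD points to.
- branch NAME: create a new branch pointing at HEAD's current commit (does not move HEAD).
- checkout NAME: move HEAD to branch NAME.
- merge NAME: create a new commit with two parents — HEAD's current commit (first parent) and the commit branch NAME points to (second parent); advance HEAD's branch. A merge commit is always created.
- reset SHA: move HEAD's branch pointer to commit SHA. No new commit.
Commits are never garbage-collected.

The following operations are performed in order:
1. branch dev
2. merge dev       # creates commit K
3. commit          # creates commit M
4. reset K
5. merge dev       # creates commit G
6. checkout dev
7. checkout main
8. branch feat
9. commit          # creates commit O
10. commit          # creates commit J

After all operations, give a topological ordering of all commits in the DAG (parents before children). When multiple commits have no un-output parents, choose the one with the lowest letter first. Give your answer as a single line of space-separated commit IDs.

Answer: A K G M O J

Derivation:
After op 1 (branch): HEAD=main@A [dev=A main=A]
After op 2 (merge): HEAD=main@K [dev=A main=K]
After op 3 (commit): HEAD=main@M [dev=A main=M]
After op 4 (reset): HEAD=main@K [dev=A main=K]
After op 5 (merge): HEAD=main@G [dev=A main=G]
After op 6 (checkout): HEAD=dev@A [dev=A main=G]
After op 7 (checkout): HEAD=main@G [dev=A main=G]
After op 8 (branch): HEAD=main@G [dev=A feat=G main=G]
After op 9 (commit): HEAD=main@O [dev=A feat=G main=O]
After op 10 (commit): HEAD=main@J [dev=A feat=G main=J]
commit A: parents=[]
commit G: parents=['K', 'A']
commit J: parents=['O']
commit K: parents=['A', 'A']
commit M: parents=['K']
commit O: parents=['G']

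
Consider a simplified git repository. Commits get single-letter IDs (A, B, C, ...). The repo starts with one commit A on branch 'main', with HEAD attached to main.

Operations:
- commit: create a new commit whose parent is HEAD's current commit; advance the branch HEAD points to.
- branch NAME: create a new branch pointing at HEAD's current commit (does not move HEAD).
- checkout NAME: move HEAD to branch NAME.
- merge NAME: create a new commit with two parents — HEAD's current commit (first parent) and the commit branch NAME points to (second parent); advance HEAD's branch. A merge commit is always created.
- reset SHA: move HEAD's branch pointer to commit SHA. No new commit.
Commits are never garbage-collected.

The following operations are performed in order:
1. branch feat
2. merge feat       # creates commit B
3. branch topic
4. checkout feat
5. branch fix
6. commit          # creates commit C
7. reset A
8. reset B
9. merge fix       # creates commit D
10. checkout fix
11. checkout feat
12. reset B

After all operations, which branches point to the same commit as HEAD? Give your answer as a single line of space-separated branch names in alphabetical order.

Answer: feat main topic

Derivation:
After op 1 (branch): HEAD=main@A [feat=A main=A]
After op 2 (merge): HEAD=main@B [feat=A main=B]
After op 3 (branch): HEAD=main@B [feat=A main=B topic=B]
After op 4 (checkout): HEAD=feat@A [feat=A main=B topic=B]
After op 5 (branch): HEAD=feat@A [feat=A fix=A main=B topic=B]
After op 6 (commit): HEAD=feat@C [feat=C fix=A main=B topic=B]
After op 7 (reset): HEAD=feat@A [feat=A fix=A main=B topic=B]
After op 8 (reset): HEAD=feat@B [feat=B fix=A main=B topic=B]
After op 9 (merge): HEAD=feat@D [feat=D fix=A main=B topic=B]
After op 10 (checkout): HEAD=fix@A [feat=D fix=A main=B topic=B]
After op 11 (checkout): HEAD=feat@D [feat=D fix=A main=B topic=B]
After op 12 (reset): HEAD=feat@B [feat=B fix=A main=B topic=B]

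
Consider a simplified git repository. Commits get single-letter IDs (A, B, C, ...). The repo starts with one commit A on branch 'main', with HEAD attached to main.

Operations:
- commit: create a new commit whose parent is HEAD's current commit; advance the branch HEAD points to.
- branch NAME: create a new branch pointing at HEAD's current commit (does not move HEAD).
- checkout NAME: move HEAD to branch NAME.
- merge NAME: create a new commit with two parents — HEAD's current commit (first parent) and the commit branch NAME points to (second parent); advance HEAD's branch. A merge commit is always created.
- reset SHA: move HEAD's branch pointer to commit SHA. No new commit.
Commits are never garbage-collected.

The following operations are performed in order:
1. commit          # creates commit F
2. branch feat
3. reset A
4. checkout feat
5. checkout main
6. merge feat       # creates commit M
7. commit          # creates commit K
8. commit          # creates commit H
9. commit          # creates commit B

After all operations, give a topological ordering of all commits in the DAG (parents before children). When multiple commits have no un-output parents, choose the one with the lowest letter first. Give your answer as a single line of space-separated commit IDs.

Answer: A F M K H B

Derivation:
After op 1 (commit): HEAD=main@F [main=F]
After op 2 (branch): HEAD=main@F [feat=F main=F]
After op 3 (reset): HEAD=main@A [feat=F main=A]
After op 4 (checkout): HEAD=feat@F [feat=F main=A]
After op 5 (checkout): HEAD=main@A [feat=F main=A]
After op 6 (merge): HEAD=main@M [feat=F main=M]
After op 7 (commit): HEAD=main@K [feat=F main=K]
After op 8 (commit): HEAD=main@H [feat=F main=H]
After op 9 (commit): HEAD=main@B [feat=F main=B]
commit A: parents=[]
commit B: parents=['H']
commit F: parents=['A']
commit H: parents=['K']
commit K: parents=['M']
commit M: parents=['A', 'F']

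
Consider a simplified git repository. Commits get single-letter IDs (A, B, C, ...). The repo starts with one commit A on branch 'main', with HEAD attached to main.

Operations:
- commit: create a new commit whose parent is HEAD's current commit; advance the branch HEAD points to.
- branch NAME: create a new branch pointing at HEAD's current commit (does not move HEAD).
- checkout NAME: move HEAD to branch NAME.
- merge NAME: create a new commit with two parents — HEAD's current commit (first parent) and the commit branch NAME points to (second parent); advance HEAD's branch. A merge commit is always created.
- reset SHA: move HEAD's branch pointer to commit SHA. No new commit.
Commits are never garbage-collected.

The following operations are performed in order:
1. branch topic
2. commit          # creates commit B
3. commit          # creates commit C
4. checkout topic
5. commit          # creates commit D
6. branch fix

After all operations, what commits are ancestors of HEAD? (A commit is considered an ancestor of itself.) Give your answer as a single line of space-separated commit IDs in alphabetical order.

Answer: A D

Derivation:
After op 1 (branch): HEAD=main@A [main=A topic=A]
After op 2 (commit): HEAD=main@B [main=B topic=A]
After op 3 (commit): HEAD=main@C [main=C topic=A]
After op 4 (checkout): HEAD=topic@A [main=C topic=A]
After op 5 (commit): HEAD=topic@D [main=C topic=D]
After op 6 (branch): HEAD=topic@D [fix=D main=C topic=D]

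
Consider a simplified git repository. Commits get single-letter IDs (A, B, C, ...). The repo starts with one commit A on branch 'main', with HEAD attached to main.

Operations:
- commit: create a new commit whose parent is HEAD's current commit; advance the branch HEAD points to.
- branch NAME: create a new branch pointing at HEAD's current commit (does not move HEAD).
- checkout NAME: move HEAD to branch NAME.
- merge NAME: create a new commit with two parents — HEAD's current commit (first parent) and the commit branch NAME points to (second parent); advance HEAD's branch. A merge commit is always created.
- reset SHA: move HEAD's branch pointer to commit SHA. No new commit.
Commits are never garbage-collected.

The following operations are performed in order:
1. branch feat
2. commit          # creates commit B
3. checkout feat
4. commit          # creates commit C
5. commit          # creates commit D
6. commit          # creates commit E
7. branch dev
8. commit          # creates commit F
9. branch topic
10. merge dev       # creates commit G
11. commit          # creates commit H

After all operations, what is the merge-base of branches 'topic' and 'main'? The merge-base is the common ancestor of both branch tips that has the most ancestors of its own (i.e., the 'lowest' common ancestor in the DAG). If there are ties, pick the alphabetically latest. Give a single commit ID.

After op 1 (branch): HEAD=main@A [feat=A main=A]
After op 2 (commit): HEAD=main@B [feat=A main=B]
After op 3 (checkout): HEAD=feat@A [feat=A main=B]
After op 4 (commit): HEAD=feat@C [feat=C main=B]
After op 5 (commit): HEAD=feat@D [feat=D main=B]
After op 6 (commit): HEAD=feat@E [feat=E main=B]
After op 7 (branch): HEAD=feat@E [dev=E feat=E main=B]
After op 8 (commit): HEAD=feat@F [dev=E feat=F main=B]
After op 9 (branch): HEAD=feat@F [dev=E feat=F main=B topic=F]
After op 10 (merge): HEAD=feat@G [dev=E feat=G main=B topic=F]
After op 11 (commit): HEAD=feat@H [dev=E feat=H main=B topic=F]
ancestors(topic=F): ['A', 'C', 'D', 'E', 'F']
ancestors(main=B): ['A', 'B']
common: ['A']

Answer: A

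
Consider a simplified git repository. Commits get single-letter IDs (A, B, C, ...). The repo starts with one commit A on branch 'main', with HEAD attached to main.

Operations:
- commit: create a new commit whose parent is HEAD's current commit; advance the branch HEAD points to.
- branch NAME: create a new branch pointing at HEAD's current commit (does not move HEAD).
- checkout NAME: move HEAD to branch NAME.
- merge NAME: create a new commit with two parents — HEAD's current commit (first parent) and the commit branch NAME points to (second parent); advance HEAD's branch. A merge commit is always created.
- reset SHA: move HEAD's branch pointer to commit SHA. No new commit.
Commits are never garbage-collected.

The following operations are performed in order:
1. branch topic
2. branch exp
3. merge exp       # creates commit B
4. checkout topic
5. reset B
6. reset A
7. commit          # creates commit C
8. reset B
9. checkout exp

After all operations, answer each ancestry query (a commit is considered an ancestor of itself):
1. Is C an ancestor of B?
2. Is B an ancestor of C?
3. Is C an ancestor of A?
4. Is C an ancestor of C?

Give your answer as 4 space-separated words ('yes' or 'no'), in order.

After op 1 (branch): HEAD=main@A [main=A topic=A]
After op 2 (branch): HEAD=main@A [exp=A main=A topic=A]
After op 3 (merge): HEAD=main@B [exp=A main=B topic=A]
After op 4 (checkout): HEAD=topic@A [exp=A main=B topic=A]
After op 5 (reset): HEAD=topic@B [exp=A main=B topic=B]
After op 6 (reset): HEAD=topic@A [exp=A main=B topic=A]
After op 7 (commit): HEAD=topic@C [exp=A main=B topic=C]
After op 8 (reset): HEAD=topic@B [exp=A main=B topic=B]
After op 9 (checkout): HEAD=exp@A [exp=A main=B topic=B]
ancestors(B) = {A,B}; C in? no
ancestors(C) = {A,C}; B in? no
ancestors(A) = {A}; C in? no
ancestors(C) = {A,C}; C in? yes

Answer: no no no yes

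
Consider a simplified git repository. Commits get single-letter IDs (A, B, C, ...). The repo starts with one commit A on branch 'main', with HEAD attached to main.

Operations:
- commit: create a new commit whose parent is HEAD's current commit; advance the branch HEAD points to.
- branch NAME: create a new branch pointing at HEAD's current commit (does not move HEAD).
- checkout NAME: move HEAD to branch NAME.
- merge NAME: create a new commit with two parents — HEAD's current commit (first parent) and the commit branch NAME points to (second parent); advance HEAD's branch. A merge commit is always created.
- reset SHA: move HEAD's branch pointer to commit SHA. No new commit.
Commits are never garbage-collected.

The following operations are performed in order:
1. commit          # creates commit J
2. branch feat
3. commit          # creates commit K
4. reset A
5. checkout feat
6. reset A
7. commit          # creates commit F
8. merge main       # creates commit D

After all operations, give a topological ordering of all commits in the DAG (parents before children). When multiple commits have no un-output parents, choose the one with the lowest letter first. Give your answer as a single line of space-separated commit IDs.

After op 1 (commit): HEAD=main@J [main=J]
After op 2 (branch): HEAD=main@J [feat=J main=J]
After op 3 (commit): HEAD=main@K [feat=J main=K]
After op 4 (reset): HEAD=main@A [feat=J main=A]
After op 5 (checkout): HEAD=feat@J [feat=J main=A]
After op 6 (reset): HEAD=feat@A [feat=A main=A]
After op 7 (commit): HEAD=feat@F [feat=F main=A]
After op 8 (merge): HEAD=feat@D [feat=D main=A]
commit A: parents=[]
commit D: parents=['F', 'A']
commit F: parents=['A']
commit J: parents=['A']
commit K: parents=['J']

Answer: A F D J K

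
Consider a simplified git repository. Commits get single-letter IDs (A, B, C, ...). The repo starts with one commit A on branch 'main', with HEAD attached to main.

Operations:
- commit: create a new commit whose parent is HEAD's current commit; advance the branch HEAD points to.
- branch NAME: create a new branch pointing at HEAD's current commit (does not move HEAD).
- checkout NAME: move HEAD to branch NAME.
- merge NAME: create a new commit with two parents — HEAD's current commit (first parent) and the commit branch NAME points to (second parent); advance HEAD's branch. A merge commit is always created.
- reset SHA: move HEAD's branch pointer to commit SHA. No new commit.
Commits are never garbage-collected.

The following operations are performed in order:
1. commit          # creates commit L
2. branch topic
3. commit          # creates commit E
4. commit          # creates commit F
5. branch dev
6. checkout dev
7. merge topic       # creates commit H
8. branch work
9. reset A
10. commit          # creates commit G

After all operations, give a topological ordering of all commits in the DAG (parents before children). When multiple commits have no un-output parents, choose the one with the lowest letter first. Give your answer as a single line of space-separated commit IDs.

Answer: A G L E F H

Derivation:
After op 1 (commit): HEAD=main@L [main=L]
After op 2 (branch): HEAD=main@L [main=L topic=L]
After op 3 (commit): HEAD=main@E [main=E topic=L]
After op 4 (commit): HEAD=main@F [main=F topic=L]
After op 5 (branch): HEAD=main@F [dev=F main=F topic=L]
After op 6 (checkout): HEAD=dev@F [dev=F main=F topic=L]
After op 7 (merge): HEAD=dev@H [dev=H main=F topic=L]
After op 8 (branch): HEAD=dev@H [dev=H main=F topic=L work=H]
After op 9 (reset): HEAD=dev@A [dev=A main=F topic=L work=H]
After op 10 (commit): HEAD=dev@G [dev=G main=F topic=L work=H]
commit A: parents=[]
commit E: parents=['L']
commit F: parents=['E']
commit G: parents=['A']
commit H: parents=['F', 'L']
commit L: parents=['A']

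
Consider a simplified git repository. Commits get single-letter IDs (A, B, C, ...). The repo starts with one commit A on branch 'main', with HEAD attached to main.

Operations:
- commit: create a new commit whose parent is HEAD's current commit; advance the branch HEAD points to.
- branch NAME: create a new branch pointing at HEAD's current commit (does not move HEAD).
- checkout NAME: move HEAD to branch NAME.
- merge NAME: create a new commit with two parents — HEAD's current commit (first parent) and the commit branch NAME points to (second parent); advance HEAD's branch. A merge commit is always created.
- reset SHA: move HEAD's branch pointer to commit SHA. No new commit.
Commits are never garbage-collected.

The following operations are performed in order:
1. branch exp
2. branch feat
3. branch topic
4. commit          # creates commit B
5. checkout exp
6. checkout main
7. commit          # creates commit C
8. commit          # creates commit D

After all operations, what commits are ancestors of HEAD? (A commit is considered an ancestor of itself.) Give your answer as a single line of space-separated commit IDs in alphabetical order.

After op 1 (branch): HEAD=main@A [exp=A main=A]
After op 2 (branch): HEAD=main@A [exp=A feat=A main=A]
After op 3 (branch): HEAD=main@A [exp=A feat=A main=A topic=A]
After op 4 (commit): HEAD=main@B [exp=A feat=A main=B topic=A]
After op 5 (checkout): HEAD=exp@A [exp=A feat=A main=B topic=A]
After op 6 (checkout): HEAD=main@B [exp=A feat=A main=B topic=A]
After op 7 (commit): HEAD=main@C [exp=A feat=A main=C topic=A]
After op 8 (commit): HEAD=main@D [exp=A feat=A main=D topic=A]

Answer: A B C D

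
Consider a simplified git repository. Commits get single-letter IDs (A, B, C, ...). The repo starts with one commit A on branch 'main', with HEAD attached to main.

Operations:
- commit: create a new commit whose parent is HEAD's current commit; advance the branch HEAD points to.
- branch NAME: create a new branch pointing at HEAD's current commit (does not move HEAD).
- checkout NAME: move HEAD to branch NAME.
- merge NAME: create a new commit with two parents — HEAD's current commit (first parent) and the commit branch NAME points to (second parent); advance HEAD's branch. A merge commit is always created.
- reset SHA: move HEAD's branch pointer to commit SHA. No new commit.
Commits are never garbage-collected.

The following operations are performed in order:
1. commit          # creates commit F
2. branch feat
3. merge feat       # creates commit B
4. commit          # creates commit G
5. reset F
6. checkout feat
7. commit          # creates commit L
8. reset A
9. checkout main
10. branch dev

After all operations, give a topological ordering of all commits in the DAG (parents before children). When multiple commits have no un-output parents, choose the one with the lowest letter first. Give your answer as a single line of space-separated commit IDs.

After op 1 (commit): HEAD=main@F [main=F]
After op 2 (branch): HEAD=main@F [feat=F main=F]
After op 3 (merge): HEAD=main@B [feat=F main=B]
After op 4 (commit): HEAD=main@G [feat=F main=G]
After op 5 (reset): HEAD=main@F [feat=F main=F]
After op 6 (checkout): HEAD=feat@F [feat=F main=F]
After op 7 (commit): HEAD=feat@L [feat=L main=F]
After op 8 (reset): HEAD=feat@A [feat=A main=F]
After op 9 (checkout): HEAD=main@F [feat=A main=F]
After op 10 (branch): HEAD=main@F [dev=F feat=A main=F]
commit A: parents=[]
commit B: parents=['F', 'F']
commit F: parents=['A']
commit G: parents=['B']
commit L: parents=['F']

Answer: A F B G L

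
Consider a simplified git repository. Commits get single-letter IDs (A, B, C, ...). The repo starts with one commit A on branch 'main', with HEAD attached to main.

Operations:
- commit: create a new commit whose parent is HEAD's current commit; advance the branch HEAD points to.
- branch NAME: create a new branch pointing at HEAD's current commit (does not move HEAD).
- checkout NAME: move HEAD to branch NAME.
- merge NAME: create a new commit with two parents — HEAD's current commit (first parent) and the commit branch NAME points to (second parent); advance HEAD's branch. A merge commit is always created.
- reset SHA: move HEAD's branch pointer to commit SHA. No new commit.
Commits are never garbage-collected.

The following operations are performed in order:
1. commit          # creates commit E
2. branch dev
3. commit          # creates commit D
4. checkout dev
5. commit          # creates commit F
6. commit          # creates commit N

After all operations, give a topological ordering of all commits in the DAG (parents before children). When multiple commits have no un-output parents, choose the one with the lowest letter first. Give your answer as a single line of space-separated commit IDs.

Answer: A E D F N

Derivation:
After op 1 (commit): HEAD=main@E [main=E]
After op 2 (branch): HEAD=main@E [dev=E main=E]
After op 3 (commit): HEAD=main@D [dev=E main=D]
After op 4 (checkout): HEAD=dev@E [dev=E main=D]
After op 5 (commit): HEAD=dev@F [dev=F main=D]
After op 6 (commit): HEAD=dev@N [dev=N main=D]
commit A: parents=[]
commit D: parents=['E']
commit E: parents=['A']
commit F: parents=['E']
commit N: parents=['F']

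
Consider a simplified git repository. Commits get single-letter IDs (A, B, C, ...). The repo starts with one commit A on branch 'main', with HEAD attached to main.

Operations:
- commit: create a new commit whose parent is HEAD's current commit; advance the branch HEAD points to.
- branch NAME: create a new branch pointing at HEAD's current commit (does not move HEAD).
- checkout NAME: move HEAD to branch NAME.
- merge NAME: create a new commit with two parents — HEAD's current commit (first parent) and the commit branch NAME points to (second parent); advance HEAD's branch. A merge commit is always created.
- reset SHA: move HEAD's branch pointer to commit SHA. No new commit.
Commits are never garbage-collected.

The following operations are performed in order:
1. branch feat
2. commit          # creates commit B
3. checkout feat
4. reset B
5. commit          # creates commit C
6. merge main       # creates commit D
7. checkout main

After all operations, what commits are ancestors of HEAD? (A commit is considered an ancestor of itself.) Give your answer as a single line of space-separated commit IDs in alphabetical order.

Answer: A B

Derivation:
After op 1 (branch): HEAD=main@A [feat=A main=A]
After op 2 (commit): HEAD=main@B [feat=A main=B]
After op 3 (checkout): HEAD=feat@A [feat=A main=B]
After op 4 (reset): HEAD=feat@B [feat=B main=B]
After op 5 (commit): HEAD=feat@C [feat=C main=B]
After op 6 (merge): HEAD=feat@D [feat=D main=B]
After op 7 (checkout): HEAD=main@B [feat=D main=B]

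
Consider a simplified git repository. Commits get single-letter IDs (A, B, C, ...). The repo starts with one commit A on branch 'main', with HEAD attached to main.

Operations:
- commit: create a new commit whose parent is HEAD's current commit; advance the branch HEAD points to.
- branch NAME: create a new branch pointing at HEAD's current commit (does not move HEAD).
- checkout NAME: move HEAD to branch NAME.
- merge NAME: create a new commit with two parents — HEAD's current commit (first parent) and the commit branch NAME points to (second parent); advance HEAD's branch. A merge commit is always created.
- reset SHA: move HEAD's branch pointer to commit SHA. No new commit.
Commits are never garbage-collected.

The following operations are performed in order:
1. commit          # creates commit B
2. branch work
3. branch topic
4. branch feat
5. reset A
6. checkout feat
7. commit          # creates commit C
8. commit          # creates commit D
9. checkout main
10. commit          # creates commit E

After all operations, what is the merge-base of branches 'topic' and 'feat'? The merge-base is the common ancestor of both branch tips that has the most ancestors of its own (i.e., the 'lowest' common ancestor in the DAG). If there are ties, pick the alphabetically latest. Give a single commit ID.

After op 1 (commit): HEAD=main@B [main=B]
After op 2 (branch): HEAD=main@B [main=B work=B]
After op 3 (branch): HEAD=main@B [main=B topic=B work=B]
After op 4 (branch): HEAD=main@B [feat=B main=B topic=B work=B]
After op 5 (reset): HEAD=main@A [feat=B main=A topic=B work=B]
After op 6 (checkout): HEAD=feat@B [feat=B main=A topic=B work=B]
After op 7 (commit): HEAD=feat@C [feat=C main=A topic=B work=B]
After op 8 (commit): HEAD=feat@D [feat=D main=A topic=B work=B]
After op 9 (checkout): HEAD=main@A [feat=D main=A topic=B work=B]
After op 10 (commit): HEAD=main@E [feat=D main=E topic=B work=B]
ancestors(topic=B): ['A', 'B']
ancestors(feat=D): ['A', 'B', 'C', 'D']
common: ['A', 'B']

Answer: B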